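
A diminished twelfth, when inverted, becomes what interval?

augmented fourth

First reduce the compound diminished twelfth to its simple form, a diminished fifth.
Inverted interval numbers add to nine, so a fifth pairs with a fourth (5 + 4 = 9).
And diminished becomes augmented under inversion, so we get an augmented fourth.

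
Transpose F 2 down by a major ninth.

E flat 1

The ninth's letter: F down two letter names plus an octave → E.
A major ninth spans 14 semitones, so from F2 the target pitch is Eb1.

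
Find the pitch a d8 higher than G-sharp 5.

G 6

For an octave the letter name doesn't change: still G, an octave up.
A diminished octave is 11 semitones; 11 semitones up from G#5 gives G6.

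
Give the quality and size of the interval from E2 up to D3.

E to D spans seven letter names (E-F-G-A-B-C-D), so the interval is some kind of seventh.
E2 to D3 is 10 semitones, a half step short of the major seventh (11), so this is minor.

m7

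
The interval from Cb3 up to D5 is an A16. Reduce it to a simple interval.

Subtracting seven from the interval number removes an octave: 16 − 14 = 2.
So an augmented sixteenth is 2 octaves plus an augmented second. The quality is unchanged.

augmented 2nd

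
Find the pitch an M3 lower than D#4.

Three letter names down from D: B.
A major third spans 4 semitones, so from D#4 the target pitch is B3.

B3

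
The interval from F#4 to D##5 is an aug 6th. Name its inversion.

The rule of nine gives the new number: 9 − 6 = 3, so a sixth becomes a third.
Quality inverts too: augmented becomes diminished. That makes the inversion a diminished third.

diminished third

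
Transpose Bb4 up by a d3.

Dbb5

Three letter names up from B: D.
Moving 2 semitones up from Bb4 (the size of a diminished third) reaches Dbb5.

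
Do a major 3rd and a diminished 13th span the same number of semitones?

A major third is 4 semitones but a diminished thirteenth is 19 semitones — different sizes.

No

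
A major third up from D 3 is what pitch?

Three letter names up from D: F.
A major third spans 4 semitones, so from D3 the target pitch is F#3.

F sharp 3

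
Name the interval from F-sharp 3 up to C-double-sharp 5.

F to C spans five letter names (F-G-A-B-C), plus an octave, so the interval is some kind of twelfth.
F#3 to C##5 spans 20 semitones — one semitone wider than the perfect twelfth (19) — giving an augmented twelfth.
(Equivalently, a compound augmented fifth: an augmented fifth plus an octave.)

augmented twelfth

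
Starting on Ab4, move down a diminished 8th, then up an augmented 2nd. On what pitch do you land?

B#3

Ab4 down a diminished octave → A3 (11 semitones).
Up an augmented second from A3: B#3 (3 semitones up).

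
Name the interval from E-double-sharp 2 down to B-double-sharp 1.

Descending from E##2 to B##1 is the same interval as ascending B##1 to E##2.
B to E spans four letter names (B-C-D-E), so the interval is some kind of fourth.
B##1 to E##2 is 5 semitones, matching the perfect fourth exactly, so the quality is perfect.

P4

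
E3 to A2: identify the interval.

perfect fifth

Descending from E3 to A2 is the same interval as ascending A2 to E3.
A to E spans five letter names (A-B-C-D-E), so the interval is some kind of fifth.
Counting semitones, A2→E3 is 7, which is the perfect fifth.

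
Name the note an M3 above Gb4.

Bb4

The third takes the letter from G up to B.
A major third spans 4 semitones, so from Gb4 the target pitch is Bb4.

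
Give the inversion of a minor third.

major sixth

Inverted interval numbers add to nine, so a third pairs with a sixth (3 + 6 = 9).
And minor becomes major under inversion, so we get a major sixth.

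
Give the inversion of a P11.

perfect 5th

First reduce the compound perfect eleventh to its simple form, a perfect fourth.
The rule of nine gives the new number: 9 − 4 = 5, so a fourth becomes a fifth.
The quality also flips — perfect stays perfect — giving a perfect fifth.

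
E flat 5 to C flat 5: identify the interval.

major 3rd

Descending from Eb5 to Cb5 is the same interval as ascending Cb5 to Eb5.
C to E spans three letter names (C-D-E): a third.
Cb5 to Eb5 is 4 semitones, matching the major third exactly, so the quality is major.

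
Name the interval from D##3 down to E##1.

minor 14th

Descending from D##3 to E##1 is the same interval as ascending E##1 to D##3.
E to D spans seven letter names (E-F-G-A-B-C-D), plus an octave: a fourteenth.
A major fourteenth would be 23 semitones, but E##1 to D##3 is 22 — one semitone narrower, making it a minor fourteenth.
(Equivalently, a compound minor seventh: a minor seventh plus an octave.)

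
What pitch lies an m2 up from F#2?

Two letter names up from F: G.
A minor second spans 1 semitone, so from F#2 the target pitch is G2.

G2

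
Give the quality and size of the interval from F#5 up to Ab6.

F to A spans three letter names (F-G-A), plus an octave: a tenth.
The major tenth is 16 semitones; here we have 14, two semitones narrower: diminished.
(Equivalently, a compound diminished third: a diminished third plus an octave.)

diminished tenth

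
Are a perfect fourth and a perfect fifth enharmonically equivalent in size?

No

5 semitones (perfect fourth) vs 7 semitones (perfect fifth): not equal.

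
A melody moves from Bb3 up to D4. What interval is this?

major 3rd

B to D spans three letter names (B-C-D), so the interval is some kind of third.
Counting semitones, Bb3→D4 is 4, which is the major third.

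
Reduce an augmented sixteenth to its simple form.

A2

Subtracting seven from the interval number removes an octave: 16 − 14 = 2.
That makes an augmented sixteenth a compound augmented second — 2 octaves plus an augmented second.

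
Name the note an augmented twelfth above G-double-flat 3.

The twelfth's letter: G up five letter names plus an octave → D.
Moving 20 semitones up from Gbb3 (the size of an augmented twelfth) reaches Db5.

D-flat 5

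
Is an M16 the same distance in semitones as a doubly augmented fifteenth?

Yes

A major sixteenth spans 26 semitones, and a doubly augmented fifteenth also spans 26 semitones — they're enharmonic.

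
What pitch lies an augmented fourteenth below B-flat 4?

C-double-flat 3

Counting seven letter names plus an octave down from B lands on C.
An augmented fourteenth spans 24 semitones, so from Bb4 the target pitch is Cbb3.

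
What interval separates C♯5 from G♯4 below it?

perfect 4th

Descending from C#5 to G#4 is the same interval as ascending G#4 to C#5.
G to C spans four letter names (G-A-B-C) — that makes it a fourth of some quality.
The perfect fourth spans 5 semitones, and G#4 to C#5 is exactly 5 semitones — so this is a perfect fourth.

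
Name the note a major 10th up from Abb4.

Cb6

Three letters up from A (plus an octave) reaches C.
Moving 16 semitones up from Abb4 (the size of a major tenth) reaches Cb6.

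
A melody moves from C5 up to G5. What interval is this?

C to G spans five letter names (C-D-E-F-G), so the interval is some kind of fifth.
Counting semitones, C5→G5 is 7, which is the perfect fifth.

P5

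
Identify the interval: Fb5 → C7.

A12

F to C spans five letter names (F-G-A-B-C), plus an octave, so the interval is some kind of twelfth.
A perfect twelfth would be 19 semitones; Fb5 to C7 is 20, one semitone wider, so the interval is augmented.
(Equivalently, a compound augmented fifth: an augmented fifth plus an octave.)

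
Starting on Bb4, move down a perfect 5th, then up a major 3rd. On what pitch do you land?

A perfect fifth down from Bb4 is Eb4.
A major third up from Eb4 is G4.

G4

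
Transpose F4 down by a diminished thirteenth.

The thirteenth's letter: F down six letter names plus an octave → A.
A diminished thirteenth spans 19 semitones, so from F4 the target pitch is A#2.

A#2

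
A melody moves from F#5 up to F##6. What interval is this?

F to F is the same letter name, plus an octave: an octave.
The perfect octave is 12 semitones; here we have 13, one semitone wider: augmented.

augmented octave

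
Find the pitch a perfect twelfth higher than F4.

C6

The twelfth's letter: F up five letter names plus an octave → C.
A perfect twelfth spans 19 semitones, so from F4 the target pitch is C6.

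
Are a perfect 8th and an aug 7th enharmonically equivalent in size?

Both span 12 semitones: a perfect octave and an augmented seventh are the same chromatic distance.

Yes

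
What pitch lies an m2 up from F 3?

G flat 3

The second takes the letter from F up to G.
Moving 1 semitone up from F3 (the size of a minor second) reaches Gb3.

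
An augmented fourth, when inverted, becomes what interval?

d5

Inverted interval numbers add to nine, so a fourth pairs with a fifth (4 + 5 = 9).
Quality inverts too: augmented becomes diminished. That makes the inversion a diminished fifth.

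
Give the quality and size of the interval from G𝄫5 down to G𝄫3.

Descending from Gbb5 to Gbb3 is the same interval as ascending Gbb3 to Gbb5.
G to G is the same letter name, plus 2 octaves, so the interval is some kind of fifteenth.
The perfect fifteenth spans 24 semitones, and Gbb3 to Gbb5 is exactly 24 semitones — so this is a perfect fifteenth.
(Equivalently, a compound perfect octave: a perfect octave plus an octave.)

perfect fifteenth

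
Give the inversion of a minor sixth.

major 3rd

Inverted interval numbers add to nine, so a sixth pairs with a third (6 + 3 = 9).
The quality also flips — minor becomes major — giving a major third.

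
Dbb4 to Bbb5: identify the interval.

major thirteenth

D to B spans six letter names (D-E-F-G-A-B), plus an octave: a thirteenth.
Counting semitones, Dbb4→Bbb5 is 21, which is the major thirteenth.
(Equivalently, a compound major sixth: a major sixth plus an octave.)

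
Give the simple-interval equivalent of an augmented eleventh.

A4

Take out an octave (7 from the number): 11 − 7 = 4.
That makes an augmented eleventh a compound augmented fourth — an octave plus an augmented fourth.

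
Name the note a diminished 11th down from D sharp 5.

Counting four letter names plus an octave down from D lands on A.
A diminished eleventh spans 16 semitones, so from D#5 the target pitch is A##3.

A double-sharp 3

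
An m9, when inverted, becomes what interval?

First reduce the compound minor ninth to its simple form, a minor second.
Inverted interval numbers add to nine, so a second pairs with a seventh (2 + 7 = 9).
And minor becomes major under inversion, so we get a major seventh.

major seventh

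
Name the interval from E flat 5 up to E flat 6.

perfect octave

E to E is the same letter name, plus an octave: an octave.
Counting semitones, Eb5→Eb6 is 12, which is the perfect octave.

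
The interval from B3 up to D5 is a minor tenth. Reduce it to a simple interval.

minor third

Each octave removed subtracts seven from the number: 10 − 7 = 3.
So a minor tenth is an octave plus a minor third. The quality is unchanged.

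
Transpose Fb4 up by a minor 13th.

Six letters up from F (plus an octave) reaches D.
Moving 20 semitones up from Fb4 (the size of a minor thirteenth) reaches Dbb6.

Dbb6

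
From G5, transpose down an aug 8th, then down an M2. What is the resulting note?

Fb4

G5 down an augmented octave → Gb4 (13 semitones).
Down a major second from Gb4: Fb4 (2 semitones down).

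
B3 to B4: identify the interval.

B to B is the same letter name, plus an octave — that makes it an octave of some quality.
The perfect octave spans 12 semitones, and B3 to B4 is exactly 12 semitones — so this is a perfect octave.

perfect octave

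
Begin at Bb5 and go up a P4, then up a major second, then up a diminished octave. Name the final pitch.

Up a perfect fourth from Bb5: Eb6 (5 semitones up).
Eb6 up a major second → F6 (2 semitones).
A diminished octave up from F6 is Fb7.

Fb7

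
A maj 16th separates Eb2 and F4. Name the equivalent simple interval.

major 2nd

Each octave removed subtracts seven from the number: 16 − 14 = 2.
So a major sixteenth is 2 octaves plus a major second. The quality is unchanged.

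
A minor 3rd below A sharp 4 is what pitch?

F double-sharp 4

Three letter names down from A: F.
Moving 3 semitones down from A#4 (the size of a minor third) reaches F##4.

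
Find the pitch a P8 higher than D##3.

An octave keeps the letter name D, an octave up from D.
Moving 12 semitones up from D##3 (the size of a perfect octave) reaches D##4.

D##4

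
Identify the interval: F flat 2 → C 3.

augmented 5th

F to C spans five letter names (F-G-A-B-C) — that makes it a fifth of some quality.
Fb2 to C3 spans 8 semitones — one semitone wider than the perfect fifth (7) — giving an augmented fifth.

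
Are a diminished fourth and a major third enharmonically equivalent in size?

A diminished fourth = 4 semitones = a major third; enharmonically equal.

Yes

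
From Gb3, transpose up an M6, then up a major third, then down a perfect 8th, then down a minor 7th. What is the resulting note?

Gb3 up a major sixth → Eb4 (9 semitones).
Up a major third from Eb4: G4 (4 semitones up).
G4 down a perfect octave → G3 (12 semitones).
A minor seventh down from G3 is A2.

A2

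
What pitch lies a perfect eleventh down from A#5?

The eleventh's letter: A down four letter names plus an octave → E.
A perfect eleventh is 17 semitones; 17 semitones down from A#5 gives E#4.

E#4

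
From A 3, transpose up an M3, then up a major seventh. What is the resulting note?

Up a major third from A3: C#4 (4 semitones up).
C#4 up a major seventh → B#4 (11 semitones).

B sharp 4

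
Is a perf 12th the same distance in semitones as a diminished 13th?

A perfect twelfth = 19 semitones = a diminished thirteenth; enharmonically equal.

Yes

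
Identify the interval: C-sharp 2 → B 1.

major second

Descending from C#2 to B1 is the same interval as ascending B1 to C#2.
B to C spans two letter names (B-C) — that makes it a second of some quality.
The major second spans 2 semitones, and B1 to C#2 is exactly 2 semitones — so this is a major second.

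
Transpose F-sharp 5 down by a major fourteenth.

G 3

Counting seven letter names plus an octave down from F lands on G.
A major fourteenth spans 23 semitones, so from F#5 the target pitch is G3.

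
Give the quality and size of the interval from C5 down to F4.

perfect fifth

Descending from C5 to F4 is the same interval as ascending F4 to C5.
F to C spans five letter names (F-G-A-B-C): a fifth.
The perfect fifth spans 7 semitones, and F4 to C5 is exactly 7 semitones — so this is a perfect fifth.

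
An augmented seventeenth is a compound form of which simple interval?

Each octave removed subtracts seven from the number: 17 − 14 = 3.
That makes an augmented seventeenth a compound augmented third — 2 octaves plus an augmented third.

A3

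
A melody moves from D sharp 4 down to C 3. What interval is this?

augmented 9th

Descending from D#4 to C3 is the same interval as ascending C3 to D#4.
C to D spans two letter names (C-D), plus an octave: a ninth.
A major ninth would be 14 semitones; C3 to D#4 is 15, one semitone wider, so the interval is augmented.
(Equivalently, a compound augmented second: an augmented second plus an octave.)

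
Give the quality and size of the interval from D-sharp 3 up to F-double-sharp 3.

D to F spans three letter names (D-E-F), so the interval is some kind of third.
D#3 to F##3 is 4 semitones, matching the major third exactly, so the quality is major.

major third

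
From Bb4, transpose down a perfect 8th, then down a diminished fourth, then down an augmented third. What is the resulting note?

Db3

Down a perfect octave from Bb4: Bb3 (12 semitones down).
Bb3 down a diminished fourth → F#3 (4 semitones).
F#3 down an augmented third → Db3 (5 semitones).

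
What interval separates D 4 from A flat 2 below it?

Descending from D4 to Ab2 is the same interval as ascending Ab2 to D4.
A to D spans four letter names (A-B-C-D), plus an octave, so the interval is some kind of eleventh.
A perfect eleventh would be 17 semitones; Ab2 to D4 is 18, one semitone wider, so the interval is augmented.
(Equivalently, a compound augmented fourth: an augmented fourth plus an octave.)

augmented 11th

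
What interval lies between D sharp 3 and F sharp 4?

m10

D to F spans three letter names (D-E-F), plus an octave — that makes it a tenth of some quality.
A major tenth would be 16 semitones, but D#3 to F#4 is 15 — one semitone narrower, making it a minor tenth.
(Equivalently, a compound minor third: a minor third plus an octave.)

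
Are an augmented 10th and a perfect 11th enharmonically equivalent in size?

Yes

An augmented tenth = 17 semitones = a perfect eleventh; enharmonically equal.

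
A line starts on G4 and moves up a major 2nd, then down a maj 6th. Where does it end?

A major second up from G4 is A4.
Down a major sixth from A4: C4 (9 semitones down).

C4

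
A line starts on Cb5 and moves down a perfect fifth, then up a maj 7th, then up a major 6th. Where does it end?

Cb5 down a perfect fifth → Fb4 (7 semitones).
A major seventh up from Fb4 is Eb5.
Eb5 up a major sixth → C6 (9 semitones).

C6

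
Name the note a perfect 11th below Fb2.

Cb1

Four letters down from F (plus an octave) reaches C.
Moving 17 semitones down from Fb2 (the size of a perfect eleventh) reaches Cb1.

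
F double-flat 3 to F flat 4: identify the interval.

augmented octave

F to F is the same letter name, plus an octave, so the interval is some kind of octave.
The perfect octave is 12 semitones; here we have 13, one semitone wider: augmented.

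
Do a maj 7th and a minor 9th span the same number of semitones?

No

A major seventh is 11 semitones but a minor ninth is 13 semitones — different sizes.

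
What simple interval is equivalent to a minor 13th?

Take out an octave (7 from the number): 13 − 7 = 6.
That makes a minor thirteenth a compound minor sixth — an octave plus a minor sixth.

minor 6th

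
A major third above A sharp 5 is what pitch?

Counting three letter names up from A lands on C.
A major third is 4 semitones; 4 semitones up from A#5 gives C##6.

C double-sharp 6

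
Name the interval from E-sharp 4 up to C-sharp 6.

minor thirteenth

E to C spans six letter names (E-F-G-A-B-C), plus an octave — that makes it a thirteenth of some quality.
At 20 semitones, E#4→C#6 falls one short of a major thirteenth: minor.
(Equivalently, a compound minor sixth: a minor sixth plus an octave.)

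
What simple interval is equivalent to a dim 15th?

diminished octave

Each octave removed subtracts seven from the number: 15 − 7 = 8.
That makes a diminished fifteenth a compound diminished octave — an octave plus a diminished octave.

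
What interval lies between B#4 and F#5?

B to F spans five letter names (B-C-D-E-F): a fifth.
The perfect fifth is 7 semitones; here we have 6, one semitone narrower: diminished.

d5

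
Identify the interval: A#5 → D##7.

A to D spans four letter names (A-B-C-D), plus an octave: an eleventh.
A perfect eleventh would be 17 semitones; A#5 to D##7 is 18, one semitone wider, so the interval is augmented.
(Equivalently, a compound augmented fourth: an augmented fourth plus an octave.)

augmented 11th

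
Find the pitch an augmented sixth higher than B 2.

G double-sharp 3

Counting six letter names up from B lands on G.
Moving 10 semitones up from B2 (the size of an augmented sixth) reaches G##3.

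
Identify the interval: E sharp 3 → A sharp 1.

Descending from E#3 to A#1 is the same interval as ascending A#1 to E#3.
A to E spans five letter names (A-B-C-D-E), plus an octave — that makes it a twelfth of some quality.
The perfect twelfth spans 19 semitones, and A#1 to E#3 is exactly 19 semitones — so this is a perfect twelfth.
(Equivalently, a compound perfect fifth: a perfect fifth plus an octave.)

perfect 12th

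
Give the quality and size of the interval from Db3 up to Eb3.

M2

D to E spans two letter names (D-E), so the interval is some kind of second.
Counting semitones, Db3→Eb3 is 2, which is the major second.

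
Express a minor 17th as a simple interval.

minor 3rd

Each octave removed subtracts seven from the number: 17 − 14 = 3.
Quality carries through unchanged, so the simple form is a minor third.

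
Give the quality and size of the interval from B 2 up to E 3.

B to E spans four letter names (B-C-D-E), so the interval is some kind of fourth.
Counting semitones, B2→E3 is 5, which is the perfect fourth.

perfect fourth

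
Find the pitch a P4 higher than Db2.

Gb2

Counting four letter names up from D lands on G.
A perfect fourth spans 5 semitones, so from Db2 the target pitch is Gb2.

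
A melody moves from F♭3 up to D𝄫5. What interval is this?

F to D spans six letter names (F-G-A-B-C-D), plus an octave, so the interval is some kind of thirteenth.
Fb3 to Dbb5 is 20 semitones, a half step short of the major thirteenth (21), so this is minor.
(Equivalently, a compound minor sixth: a minor sixth plus an octave.)

minor thirteenth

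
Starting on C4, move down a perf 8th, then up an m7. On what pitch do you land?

Bb3

Down a perfect octave from C4: C3 (12 semitones down).
A minor seventh up from C3 is Bb3.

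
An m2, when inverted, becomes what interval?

major 7th

Inverted interval numbers add to nine, so a second pairs with a seventh (2 + 7 = 9).
The quality also flips — minor becomes major — giving a major seventh.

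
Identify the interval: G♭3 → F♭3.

Descending from Gb3 to Fb3 is the same interval as ascending Fb3 to Gb3.
F to G spans two letter names (F-G), so the interval is some kind of second.
The major second spans 2 semitones, and Fb3 to Gb3 is exactly 2 semitones — so this is a major second.

major second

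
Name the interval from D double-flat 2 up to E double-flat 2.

major 2nd

D to E spans two letter names (D-E) — that makes it a second of some quality.
Dbb2 to Ebb2 is 2 semitones, matching the major second exactly, so the quality is major.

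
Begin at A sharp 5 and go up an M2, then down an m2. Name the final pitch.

Up a major second from A#5: B#5 (2 semitones up).
Down a minor second from B#5: A##5 (1 semitone down).

A double-sharp 5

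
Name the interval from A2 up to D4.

perfect eleventh

A to D spans four letter names (A-B-C-D), plus an octave: an eleventh.
A2 to D4 is 17 semitones, matching the perfect eleventh exactly, so the quality is perfect.
(Equivalently, a compound perfect fourth: a perfect fourth plus an octave.)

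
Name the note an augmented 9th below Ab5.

Two letters down from A (plus an octave) reaches G.
Moving 15 semitones down from Ab5 (the size of an augmented ninth) reaches Gbb4.

Gbb4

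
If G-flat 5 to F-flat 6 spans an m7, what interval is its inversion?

major second

Interval numbers invert to sum to nine: 7 + 2 = 9, so a seventh inverts to a second.
Quality inverts too: minor becomes major. That makes the inversion a major second.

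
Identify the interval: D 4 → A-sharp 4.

D to A spans five letter names (D-E-F-G-A) — that makes it a fifth of some quality.
The perfect fifth is 7 semitones; here we have 8, one semitone wider: augmented.

augmented fifth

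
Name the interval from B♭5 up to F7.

perfect 12th

B to F spans five letter names (B-C-D-E-F), plus an octave, so the interval is some kind of twelfth.
Bb5 to F7 is 19 semitones, matching the perfect twelfth exactly, so the quality is perfect.
(Equivalently, a compound perfect fifth: a perfect fifth plus an octave.)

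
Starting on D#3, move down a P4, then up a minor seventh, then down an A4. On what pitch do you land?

A perfect fourth down from D#3 is A#2.
Up a minor seventh from A#2: G#3 (10 semitones up).
Down an augmented fourth from G#3: D3 (6 semitones down).

D3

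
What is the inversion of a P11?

perfect 5th

First reduce the compound perfect eleventh to its simple form, a perfect fourth.
Inverted interval numbers add to nine, so a fourth pairs with a fifth (4 + 5 = 9).
And perfect stays perfect under inversion, so we get a perfect fifth.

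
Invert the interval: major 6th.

The rule of nine gives the new number: 9 − 6 = 3, so a sixth becomes a third.
And major becomes minor under inversion, so we get a minor third.

minor 3rd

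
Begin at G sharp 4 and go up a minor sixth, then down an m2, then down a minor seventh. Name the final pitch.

E sharp 4

Up a minor sixth from G#4: E5 (8 semitones up).
A minor second down from E5 is D#5.
D#5 down a minor seventh → E#4 (10 semitones).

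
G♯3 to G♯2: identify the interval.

perfect octave

Descending from G#3 to G#2 is the same interval as ascending G#2 to G#3.
G to G is the same letter name, plus an octave — that makes it an octave of some quality.
The perfect octave spans 12 semitones, and G#2 to G#3 is exactly 12 semitones — so this is a perfect octave.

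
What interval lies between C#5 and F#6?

C to F spans four letter names (C-D-E-F), plus an octave — that makes it an eleventh of some quality.
Counting semitones, C#5→F#6 is 17, which is the perfect eleventh.
(Equivalently, a compound perfect fourth: a perfect fourth plus an octave.)

P11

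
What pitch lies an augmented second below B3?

Ab3

Two letter names down from B: A.
An augmented second is 3 semitones; 3 semitones down from B3 gives Ab3.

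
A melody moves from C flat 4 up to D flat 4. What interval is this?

major second

C to D spans two letter names (C-D) — that makes it a second of some quality.
Cb4 to Db4 is 2 semitones, matching the major second exactly, so the quality is major.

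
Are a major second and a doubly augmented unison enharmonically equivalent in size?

A major second spans 2 semitones, and a doubly augmented unison also spans 2 semitones — they're enharmonic.

Yes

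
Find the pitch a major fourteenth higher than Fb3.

Counting seven letter names plus an octave up from F lands on E.
A major fourteenth spans 23 semitones, so from Fb3 the target pitch is Eb5.

Eb5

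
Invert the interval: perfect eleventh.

First reduce the compound perfect eleventh to its simple form, a perfect fourth.
Inverted interval numbers add to nine, so a fourth pairs with a fifth (4 + 5 = 9).
And perfect stays perfect under inversion, so we get a perfect fifth.

perfect 5th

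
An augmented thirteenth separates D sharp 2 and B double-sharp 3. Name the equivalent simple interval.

Each octave removed subtracts seven from the number: 13 − 7 = 6.
So an augmented thirteenth is an octave plus an augmented sixth. The quality is unchanged.

A6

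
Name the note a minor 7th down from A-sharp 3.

The seventh takes the letter from A down to B.
A minor seventh spans 10 semitones, so from A#3 the target pitch is B#2.

B-sharp 2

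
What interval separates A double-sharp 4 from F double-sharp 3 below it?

Descending from A##4 to F##3 is the same interval as ascending F##3 to A##4.
F to A spans three letter names (F-G-A), plus an octave: a tenth.
F##3 to A##4 is 16 semitones, matching the major tenth exactly, so the quality is major.
(Equivalently, a compound major third: a major third plus an octave.)

major tenth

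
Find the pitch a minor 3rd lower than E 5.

The third takes the letter from E down to C.
A minor third is 3 semitones; 3 semitones down from E5 gives C#5.

C-sharp 5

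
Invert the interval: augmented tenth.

diminished sixth

First reduce the compound augmented tenth to its simple form, an augmented third.
The rule of nine gives the new number: 9 − 3 = 6, so a third becomes a sixth.
And augmented becomes diminished under inversion, so we get a diminished sixth.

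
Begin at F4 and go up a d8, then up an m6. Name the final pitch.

Dbb6

A diminished octave up from F4 is Fb5.
Up a minor sixth from Fb5: Dbb6 (8 semitones up).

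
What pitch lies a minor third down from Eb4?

Counting three letter names down from E lands on C.
Moving 3 semitones down from Eb4 (the size of a minor third) reaches C4.

C4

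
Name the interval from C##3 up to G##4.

perfect twelfth

C to G spans five letter names (C-D-E-F-G), plus an octave — that makes it a twelfth of some quality.
Counting semitones, C##3→G##4 is 19, which is the perfect twelfth.
(Equivalently, a compound perfect fifth: a perfect fifth plus an octave.)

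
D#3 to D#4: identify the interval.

D to D is the same letter name, plus an octave: an octave.
The perfect octave spans 12 semitones, and D#3 to D#4 is exactly 12 semitones — so this is a perfect octave.

P8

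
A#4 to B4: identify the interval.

m2

A to B spans two letter names (A-B): a second.
A major second would be 2 semitones, but A#4 to B4 is 1 — one semitone narrower, making it a minor second.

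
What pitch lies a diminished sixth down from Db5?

Counting six letter names down from D lands on F.
Moving 7 semitones down from Db5 (the size of a diminished sixth) reaches F#4.

F#4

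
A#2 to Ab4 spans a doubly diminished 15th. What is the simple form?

doubly diminished octave

Each octave removed subtracts seven from the number: 15 − 7 = 8.
Quality carries through unchanged, so the simple form is a doubly diminished octave.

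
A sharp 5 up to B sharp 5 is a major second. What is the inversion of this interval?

minor 7th

The rule of nine gives the new number: 9 − 2 = 7, so a second becomes a seventh.
The quality also flips — major becomes minor — giving a minor seventh.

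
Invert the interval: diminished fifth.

augmented 4th

Inverted interval numbers add to nine, so a fifth pairs with a fourth (5 + 4 = 9).
The quality also flips — diminished becomes augmented — giving an augmented fourth.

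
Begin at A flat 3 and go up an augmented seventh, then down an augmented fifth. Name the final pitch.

Ab3 up an augmented seventh → G#4 (12 semitones).
An augmented fifth down from G#4 is C4.

C 4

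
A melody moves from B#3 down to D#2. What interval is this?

M13

Descending from B#3 to D#2 is the same interval as ascending D#2 to B#3.
D to B spans six letter names (D-E-F-G-A-B), plus an octave, so the interval is some kind of thirteenth.
The major thirteenth spans 21 semitones, and D#2 to B#3 is exactly 21 semitones — so this is a major thirteenth.
(Equivalently, a compound major sixth: a major sixth plus an octave.)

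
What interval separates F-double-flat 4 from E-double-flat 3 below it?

Descending from Fbb4 to Ebb3 is the same interval as ascending Ebb3 to Fbb4.
E to F spans two letter names (E-F), plus an octave, so the interval is some kind of ninth.
At 13 semitones, Ebb3→Fbb4 falls one short of a major ninth: minor.
(Equivalently, a compound minor second: a minor second plus an octave.)

minor 9th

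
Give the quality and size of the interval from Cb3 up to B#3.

C to B spans seven letter names (C-D-E-F-G-A-B): a seventh.
The major seventh is 11 semitones; here we have 13, two semitones wider: doubly augmented.

doubly augmented seventh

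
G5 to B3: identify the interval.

m13

Descending from G5 to B3 is the same interval as ascending B3 to G5.
B to G spans six letter names (B-C-D-E-F-G), plus an octave, so the interval is some kind of thirteenth.
A major thirteenth would be 21 semitones, but B3 to G5 is 20 — one semitone narrower, making it a minor thirteenth.
(Equivalently, a compound minor sixth: a minor sixth plus an octave.)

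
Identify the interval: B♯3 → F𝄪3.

Descending from B#3 to F##3 is the same interval as ascending F##3 to B#3.
F to B spans four letter names (F-G-A-B): a fourth.
The perfect fourth spans 5 semitones, and F##3 to B#3 is exactly 5 semitones — so this is a perfect fourth.

P4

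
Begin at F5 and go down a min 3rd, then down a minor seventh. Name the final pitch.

E4

F5 down a minor third → D5 (3 semitones).
A minor seventh down from D5 is E4.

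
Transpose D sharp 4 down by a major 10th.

The tenth's letter: D down three letter names plus an octave → B.
A major tenth spans 16 semitones, so from D#4 the target pitch is B2.

B 2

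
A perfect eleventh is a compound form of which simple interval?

perfect 4th

Subtracting seven from the interval number removes an octave: 11 − 7 = 4.
Quality carries through unchanged, so the simple form is a perfect fourth.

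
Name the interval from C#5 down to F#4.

P5

Descending from C#5 to F#4 is the same interval as ascending F#4 to C#5.
F to C spans five letter names (F-G-A-B-C) — that makes it a fifth of some quality.
F#4 to C#5 is 7 semitones, matching the perfect fifth exactly, so the quality is perfect.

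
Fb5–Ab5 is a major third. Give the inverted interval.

minor 6th

Inverted interval numbers add to nine, so a third pairs with a sixth (3 + 6 = 9).
The quality also flips — major becomes minor — giving a minor sixth.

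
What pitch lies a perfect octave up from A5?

An octave keeps the letter name A, an octave up from A.
Moving 12 semitones up from A5 (the size of a perfect octave) reaches A6.

A6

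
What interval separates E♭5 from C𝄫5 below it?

Descending from Eb5 to Cbb5 is the same interval as ascending Cbb5 to Eb5.
C to E spans three letter names (C-D-E): a third.
Cbb5 to Eb5 spans 5 semitones — one semitone wider than the major third (4) — giving an augmented third.

augmented third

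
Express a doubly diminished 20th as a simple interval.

Take out 2 octaves (14 from the number): 20 − 14 = 6.
That makes a doubly diminished twentieth a compound doubly diminished sixth — 2 octaves plus a doubly diminished sixth.

doubly diminished sixth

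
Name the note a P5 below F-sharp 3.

B 2

Counting five letter names down from F lands on B.
A perfect fifth is 7 semitones; 7 semitones down from F#3 gives B2.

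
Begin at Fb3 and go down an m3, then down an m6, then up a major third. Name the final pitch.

Down a minor third from Fb3: Db3 (3 semitones down).
Db3 down a minor sixth → F2 (8 semitones).
A major third up from F2 is A2.

A2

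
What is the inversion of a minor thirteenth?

major 3rd

First reduce the compound minor thirteenth to its simple form, a minor sixth.
Interval numbers invert to sum to nine: 6 + 3 = 9, so a sixth inverts to a third.
Quality inverts too: minor becomes major. That makes the inversion a major third.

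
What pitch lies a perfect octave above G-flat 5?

G-flat 6

The letter stays G (same as the start), shifted an octave up.
A perfect octave spans 12 semitones, so from Gb5 the target pitch is Gb6.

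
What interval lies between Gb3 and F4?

major 7th

G to F spans seven letter names (G-A-B-C-D-E-F) — that makes it a seventh of some quality.
The major seventh spans 11 semitones, and Gb3 to F4 is exactly 11 semitones — so this is a major seventh.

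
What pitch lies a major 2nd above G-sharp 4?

A-sharp 4

Counting two letter names up from G lands on A.
Moving 2 semitones up from G#4 (the size of a major second) reaches A#4.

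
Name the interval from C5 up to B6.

M14

C to B spans seven letter names (C-D-E-F-G-A-B), plus an octave, so the interval is some kind of fourteenth.
Counting semitones, C5→B6 is 23, which is the major fourteenth.
(Equivalently, a compound major seventh: a major seventh plus an octave.)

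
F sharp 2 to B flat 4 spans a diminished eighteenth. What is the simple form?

d4

Each octave removed subtracts seven from the number: 18 − 14 = 4.
Quality carries through unchanged, so the simple form is a diminished fourth.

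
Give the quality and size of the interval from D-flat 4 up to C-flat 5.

D to C spans seven letter names (D-E-F-G-A-B-C), so the interval is some kind of seventh.
At 10 semitones, Db4→Cb5 falls one short of a major seventh: minor.

minor seventh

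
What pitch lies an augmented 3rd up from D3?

The third takes the letter from D up to F.
Moving 5 semitones up from D3 (the size of an augmented third) reaches F##3.

F##3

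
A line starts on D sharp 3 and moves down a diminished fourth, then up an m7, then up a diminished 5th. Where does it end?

D sharp 4

A diminished fourth down from D#3 is A##2.
A##2 up a minor seventh → G##3 (10 semitones).
G##3 up a diminished fifth → D#4 (6 semitones).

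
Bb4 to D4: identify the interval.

m6

Descending from Bb4 to D4 is the same interval as ascending D4 to Bb4.
D to B spans six letter names (D-E-F-G-A-B): a sixth.
D4 to Bb4 is 8 semitones, a half step short of the major sixth (9), so this is minor.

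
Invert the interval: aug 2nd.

Inverted interval numbers add to nine, so a second pairs with a seventh (2 + 7 = 9).
Quality inverts too: augmented becomes diminished. That makes the inversion a diminished seventh.

d7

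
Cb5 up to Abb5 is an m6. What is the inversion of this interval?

Interval numbers invert to sum to nine: 6 + 3 = 9, so a sixth inverts to a third.
And minor becomes major under inversion, so we get a major third.

major third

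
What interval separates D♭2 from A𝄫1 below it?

A4

Descending from Db2 to Abb1 is the same interval as ascending Abb1 to Db2.
A to D spans four letter names (A-B-C-D), so the interval is some kind of fourth.
Abb1 to Db2 spans 6 semitones — one semitone wider than the perfect fourth (5) — giving an augmented fourth.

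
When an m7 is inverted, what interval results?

Inverted interval numbers add to nine, so a seventh pairs with a second (7 + 2 = 9).
And minor becomes major under inversion, so we get a major second.

major 2nd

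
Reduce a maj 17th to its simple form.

Each octave removed subtracts seven from the number: 17 − 14 = 3.
Quality carries through unchanged, so the simple form is a major third.

M3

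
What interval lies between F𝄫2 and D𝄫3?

major 6th

F to D spans six letter names (F-G-A-B-C-D): a sixth.
The major sixth spans 9 semitones, and Fbb2 to Dbb3 is exactly 9 semitones — so this is a major sixth.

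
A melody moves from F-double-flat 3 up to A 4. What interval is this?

F to A spans three letter names (F-G-A), plus an octave — that makes it a tenth of some quality.
The major tenth is 16 semitones; here we have 18, two semitones wider: doubly augmented.
(Equivalently, a compound doubly augmented third: a doubly augmented third plus an octave.)

doubly augmented tenth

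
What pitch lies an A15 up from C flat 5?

C 7

For a fifteenth the letter name doesn't change: still C, two octaves up.
Moving 25 semitones up from Cb5 (the size of an augmented fifteenth) reaches C7.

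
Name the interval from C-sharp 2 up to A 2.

m6

C to A spans six letter names (C-D-E-F-G-A) — that makes it a sixth of some quality.
A major sixth would be 9 semitones, but C#2 to A2 is 8 — one semitone narrower, making it a minor sixth.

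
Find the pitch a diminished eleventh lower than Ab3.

Counting four letter names plus an octave down from A lands on E.
A diminished eleventh spans 16 semitones, so from Ab3 the target pitch is E2.

E2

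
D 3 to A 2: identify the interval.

Descending from D3 to A2 is the same interval as ascending A2 to D3.
A to D spans four letter names (A-B-C-D), so the interval is some kind of fourth.
Counting semitones, A2→D3 is 5, which is the perfect fourth.

perfect fourth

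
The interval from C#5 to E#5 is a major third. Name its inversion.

m6

Interval numbers invert to sum to nine: 3 + 6 = 9, so a third inverts to a sixth.
Quality inverts too: major becomes minor. That makes the inversion a minor sixth.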